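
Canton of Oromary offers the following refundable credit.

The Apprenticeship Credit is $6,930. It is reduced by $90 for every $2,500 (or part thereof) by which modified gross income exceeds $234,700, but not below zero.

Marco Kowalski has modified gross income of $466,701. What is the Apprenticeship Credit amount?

$0

Apprenticeship Credit: income exceeds $234,700 by $232,001 → 93 increments × $90 = $8,370 ≥ base, so the credit is $0.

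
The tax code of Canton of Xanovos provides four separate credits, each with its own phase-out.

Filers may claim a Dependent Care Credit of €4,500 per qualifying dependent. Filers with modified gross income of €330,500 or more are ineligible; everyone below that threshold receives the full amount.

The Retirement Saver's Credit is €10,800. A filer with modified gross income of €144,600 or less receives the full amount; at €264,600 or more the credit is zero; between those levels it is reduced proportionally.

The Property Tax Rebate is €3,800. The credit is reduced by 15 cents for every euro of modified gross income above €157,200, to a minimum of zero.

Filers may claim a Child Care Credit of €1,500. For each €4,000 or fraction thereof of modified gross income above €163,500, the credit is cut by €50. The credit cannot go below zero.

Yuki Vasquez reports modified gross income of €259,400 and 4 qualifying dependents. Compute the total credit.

Dependent Care Credit: base = 4 × €4,500 = €18,000. €259,400 is below the €330,500 cutoff, so the full €18,000 applies.
Retirement Saver's Credit: €259,400 is €114,800 into a €120,000 phase-out range, leaving 5,200/120,000 of the credit: €10,800 × 5,200/120,000 = €468.
Property Tax Rebate: 15% of the €102,200 excess over €157,200 is €15,330 ≥ base, so the credit is €0.
Child Care Credit: income exceeds €163,500 by €95,900, which is 24 full-or-partial €4,000 increments; reduction = 24 × €50 = €1,200, leaving €300.
Total: €18,000 + €468 + €0 + €300 = €18,768.

€18,768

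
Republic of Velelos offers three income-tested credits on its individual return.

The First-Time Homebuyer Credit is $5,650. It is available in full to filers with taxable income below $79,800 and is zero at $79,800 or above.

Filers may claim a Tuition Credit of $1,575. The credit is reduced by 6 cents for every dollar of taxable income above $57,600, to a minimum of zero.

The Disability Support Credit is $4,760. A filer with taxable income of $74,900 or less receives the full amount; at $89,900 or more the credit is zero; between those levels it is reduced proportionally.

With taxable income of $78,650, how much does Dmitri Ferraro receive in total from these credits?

First-Time Homebuyer Credit: $78,650 is below the $79,800 cutoff, so the full $5,650 applies.
Tuition Credit: 6% of the $21,050 excess over $57,600 is $1,263; credit = $1,575 − $1,263 = $312.
Disability Support Credit: $78,650 is $3,750 into a $15,000 phase-out range, leaving 11,250/15,000 of the credit: $4,760 × 11,250/15,000 = $3,570.
Total: $5,650 + $312 + $3,570 = $9,532.

$9,532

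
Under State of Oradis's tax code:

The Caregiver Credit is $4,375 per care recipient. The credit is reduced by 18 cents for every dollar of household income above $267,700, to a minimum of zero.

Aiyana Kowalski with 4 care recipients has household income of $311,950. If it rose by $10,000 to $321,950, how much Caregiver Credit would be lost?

$1,800

At $311,950 — base = 4 × $4,375 = $17,500. 18% of the $44,250 excess over $267,700 is $7,965; credit = $17,500 − $7,965 = $9,535.
At $321,950 — base = 4 × $4,375 = $17,500. 18% of the $54,250 excess over $267,700 is $9,765; credit = $17,500 − $9,765 = $7,735.
Lost: $9,535 − $7,735 = $1,800.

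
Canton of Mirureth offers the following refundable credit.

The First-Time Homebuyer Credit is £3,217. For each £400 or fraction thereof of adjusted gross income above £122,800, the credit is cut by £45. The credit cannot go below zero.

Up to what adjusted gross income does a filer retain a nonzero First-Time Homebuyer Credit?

After 71 increments the reduction is 71 × £45 = £3,195, leaving £22; one more increment wipes it out. Increment 71 ends at excess 71 × £400 = £28,400, so the highest qualifying income is £122,800 + £28,400 = £151,200.

£151,200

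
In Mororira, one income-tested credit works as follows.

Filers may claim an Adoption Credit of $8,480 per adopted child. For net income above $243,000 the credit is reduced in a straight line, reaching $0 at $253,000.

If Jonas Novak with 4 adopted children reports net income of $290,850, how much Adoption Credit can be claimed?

$0

Adoption Credit: base = 4 × $8,480 = $33,920. $290,850 is at or above $253,000, so the credit is $0.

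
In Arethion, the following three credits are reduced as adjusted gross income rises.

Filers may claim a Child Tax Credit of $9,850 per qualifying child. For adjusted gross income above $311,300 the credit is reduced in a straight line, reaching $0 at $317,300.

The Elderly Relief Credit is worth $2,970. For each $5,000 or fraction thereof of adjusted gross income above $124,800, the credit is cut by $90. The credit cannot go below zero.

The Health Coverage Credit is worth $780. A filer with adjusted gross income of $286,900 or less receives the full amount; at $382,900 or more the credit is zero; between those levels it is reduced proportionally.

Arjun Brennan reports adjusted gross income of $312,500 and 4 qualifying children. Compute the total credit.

Child Tax Credit: base = 4 × $9,850 = $39,400. $312,500 is $1,200 into a $6,000 phase-out range, leaving 4,800/6,000 of the credit: $39,400 × 4,800/6,000 = $31,520.
Elderly Relief Credit: income exceeds $124,800 by $187,700 → 38 increments × $90 = $3,420 ≥ base, so the credit is $0.
Health Coverage Credit: $312,500 is $25,600 into a $96,000 phase-out range, leaving 70,400/96,000 of the credit: $780 × 70,400/96,000 = $572.
Total: $31,520 + $0 + $572 = $32,092.

$32,092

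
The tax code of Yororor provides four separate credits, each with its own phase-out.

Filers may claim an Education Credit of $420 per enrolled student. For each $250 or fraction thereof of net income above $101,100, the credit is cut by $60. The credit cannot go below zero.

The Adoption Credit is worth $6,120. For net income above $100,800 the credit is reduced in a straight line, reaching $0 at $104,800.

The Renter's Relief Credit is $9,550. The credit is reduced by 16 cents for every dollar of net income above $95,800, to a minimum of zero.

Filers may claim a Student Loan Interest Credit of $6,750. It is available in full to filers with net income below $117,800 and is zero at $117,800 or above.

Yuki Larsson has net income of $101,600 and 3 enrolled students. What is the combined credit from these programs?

Education Credit: base = 3 × $420 = $1,260. income exceeds $101,100 by $500, which is 2 full-or-partial $250 increments; reduction = 2 × $60 = $120, leaving $1,140.
Adoption Credit: $101,600 is $800 into a $4,000 phase-out range, leaving 3,200/4,000 of the credit: $6,120 × 3,200/4,000 = $4,896.
Renter's Relief Credit: 16% of the $5,800 excess over $95,800 is $928; credit = $9,550 − $928 = $8,622.
Student Loan Interest Credit: $101,600 is below the $117,800 cutoff, so the full $6,750 applies.
Total: $1,140 + $4,896 + $8,622 + $6,750 = $21,408.

$21,408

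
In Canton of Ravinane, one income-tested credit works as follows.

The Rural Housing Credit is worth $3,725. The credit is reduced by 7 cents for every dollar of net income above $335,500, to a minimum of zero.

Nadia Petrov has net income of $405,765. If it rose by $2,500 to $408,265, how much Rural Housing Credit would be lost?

At $405,765 — 7% of the $70,265 excess over $335,500 is $4,918.55 ≥ base, so the credit is $0.
At $408,265 — 7% of the $72,765 excess over $335,500 is $5,093.55 ≥ base, so the credit is $0.
Lost: $0 − $0 = $0.

$0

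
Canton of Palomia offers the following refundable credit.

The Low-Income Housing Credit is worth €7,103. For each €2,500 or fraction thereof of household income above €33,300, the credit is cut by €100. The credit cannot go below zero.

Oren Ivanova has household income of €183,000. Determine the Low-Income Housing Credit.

€1,103

Low-Income Housing Credit: income exceeds €33,300 by €149,700, which is 60 full-or-partial €2,500 increments; reduction = 60 × €100 = €6,000, leaving €1,103.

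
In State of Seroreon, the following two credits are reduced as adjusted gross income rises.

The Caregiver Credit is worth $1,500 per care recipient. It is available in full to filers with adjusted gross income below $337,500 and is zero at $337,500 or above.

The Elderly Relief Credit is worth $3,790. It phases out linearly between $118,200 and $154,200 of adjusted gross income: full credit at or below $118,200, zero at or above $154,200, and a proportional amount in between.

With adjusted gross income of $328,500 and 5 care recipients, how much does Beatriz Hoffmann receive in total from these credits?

Caregiver Credit: base = 5 × $1,500 = $7,500. $328,500 is below the $337,500 cutoff, so the full $7,500 applies.
Elderly Relief Credit: $328,500 is at or above $154,200, so the credit is $0.
Total: $7,500 + $0 = $7,500.

$7,500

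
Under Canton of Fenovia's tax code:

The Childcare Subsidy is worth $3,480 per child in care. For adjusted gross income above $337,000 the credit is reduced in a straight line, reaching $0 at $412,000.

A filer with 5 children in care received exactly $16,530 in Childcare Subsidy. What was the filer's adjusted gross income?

Full credit = 5 × $3,480 = $17,400.
$16,530 is 16,530/17,400 of the full $17,400, so 870/17,400 of the $75,000 range has been used: income = $337,000 + $75,000 × 870/17,400 = $340,750.

$340,750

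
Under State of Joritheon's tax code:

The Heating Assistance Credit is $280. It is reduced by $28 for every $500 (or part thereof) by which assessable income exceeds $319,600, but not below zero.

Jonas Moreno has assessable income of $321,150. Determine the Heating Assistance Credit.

Heating Assistance Credit: income exceeds $319,600 by $1,550, which is 4 full-or-partial $500 increments; reduction = 4 × $28 = $112, leaving $168.

$168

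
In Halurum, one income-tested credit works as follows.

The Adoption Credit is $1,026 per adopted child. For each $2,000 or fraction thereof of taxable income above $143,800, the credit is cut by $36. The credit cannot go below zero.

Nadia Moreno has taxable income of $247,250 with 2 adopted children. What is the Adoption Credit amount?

Adoption Credit: base = 2 × $1,026 = $2,052. income exceeds $143,800 by $103,450, which is 52 full-or-partial $2,000 increments; reduction = 52 × $36 = $1,872, leaving $180.

$180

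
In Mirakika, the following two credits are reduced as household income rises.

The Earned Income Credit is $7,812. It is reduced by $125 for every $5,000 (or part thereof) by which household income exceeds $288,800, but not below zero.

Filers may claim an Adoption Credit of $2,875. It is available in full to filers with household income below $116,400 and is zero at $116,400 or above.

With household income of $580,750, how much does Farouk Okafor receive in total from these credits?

Earned Income Credit: income exceeds $288,800 by $291,950, which is 59 full-or-partial $5,000 increments; reduction = 59 × $125 = $7,375, leaving $437.
Adoption Credit: $580,750 meets or exceeds the $116,400 cutoff, so the credit is $0.
Total: $437 + $0 = $437.

$437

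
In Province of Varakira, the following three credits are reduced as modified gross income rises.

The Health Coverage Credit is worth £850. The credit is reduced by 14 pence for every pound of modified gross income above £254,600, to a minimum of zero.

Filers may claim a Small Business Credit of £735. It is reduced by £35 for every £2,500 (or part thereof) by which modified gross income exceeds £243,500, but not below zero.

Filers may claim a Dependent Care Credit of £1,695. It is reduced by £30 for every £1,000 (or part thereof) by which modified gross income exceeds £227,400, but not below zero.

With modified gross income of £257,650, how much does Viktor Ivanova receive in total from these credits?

Health Coverage Credit: 14% of the £3,050 excess over £254,600 is £427; credit = £850 − £427 = £423.
Small Business Credit: income exceeds £243,500 by £14,150, which is 6 full-or-partial £2,500 increments; reduction = 6 × £35 = £210, leaving £525.
Dependent Care Credit: income exceeds £227,400 by £30,250, which is 31 full-or-partial £1,000 increments; reduction = 31 × £30 = £930, leaving £765.
Total: £423 + £525 + £765 = £1,713.

£1,713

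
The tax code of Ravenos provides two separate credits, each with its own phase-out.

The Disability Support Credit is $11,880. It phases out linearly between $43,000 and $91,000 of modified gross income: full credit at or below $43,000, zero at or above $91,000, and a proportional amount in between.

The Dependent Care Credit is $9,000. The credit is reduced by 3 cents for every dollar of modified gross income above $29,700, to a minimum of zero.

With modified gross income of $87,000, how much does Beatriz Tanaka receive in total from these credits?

$8,271

Disability Support Credit: $87,000 is $44,000 into a $48,000 phase-out range, leaving 4,000/48,000 of the credit: $11,880 × 4,000/48,000 = $990.
Dependent Care Credit: 3% of the $57,300 excess over $29,700 is $1,719; credit = $9,000 − $1,719 = $7,281.
Total: $990 + $7,281 = $8,271.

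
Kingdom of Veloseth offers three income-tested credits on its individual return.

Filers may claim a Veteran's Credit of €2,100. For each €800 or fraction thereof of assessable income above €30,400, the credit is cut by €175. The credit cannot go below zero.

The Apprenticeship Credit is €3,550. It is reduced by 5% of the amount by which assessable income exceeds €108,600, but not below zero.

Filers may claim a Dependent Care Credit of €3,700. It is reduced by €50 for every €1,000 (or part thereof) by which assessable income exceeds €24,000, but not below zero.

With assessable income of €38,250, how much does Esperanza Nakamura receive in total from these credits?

€6,850

Veteran's Credit: income exceeds €30,400 by €7,850, which is 10 full-or-partial €800 increments; reduction = 10 × €175 = €1,750, leaving €350.
Apprenticeship Credit: €38,250 is at or below the €108,600 threshold, so the full €3,550 applies.
Dependent Care Credit: income exceeds €24,000 by €14,250, which is 15 full-or-partial €1,000 increments; reduction = 15 × €50 = €750, leaving €2,950.
Total: €350 + €3,550 + €2,950 = €6,850.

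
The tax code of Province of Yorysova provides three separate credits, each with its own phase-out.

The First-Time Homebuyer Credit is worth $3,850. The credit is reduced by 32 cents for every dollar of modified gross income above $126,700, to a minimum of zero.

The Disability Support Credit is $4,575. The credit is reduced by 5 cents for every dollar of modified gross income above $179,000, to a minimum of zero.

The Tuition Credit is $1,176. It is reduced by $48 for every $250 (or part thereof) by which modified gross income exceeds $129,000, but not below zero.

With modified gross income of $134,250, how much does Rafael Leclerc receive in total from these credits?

First-Time Homebuyer Credit: 32% of the $7,550 excess over $126,700 is $2,416; credit = $3,850 − $2,416 = $1,434.
Disability Support Credit: $134,250 is at or below the $179,000 threshold, so the full $4,575 applies.
Tuition Credit: income exceeds $129,000 by $5,250, which is 21 full-or-partial $250 increments; reduction = 21 × $48 = $1,008, leaving $168.
Total: $1,434 + $4,575 + $168 = $6,177.

$6,177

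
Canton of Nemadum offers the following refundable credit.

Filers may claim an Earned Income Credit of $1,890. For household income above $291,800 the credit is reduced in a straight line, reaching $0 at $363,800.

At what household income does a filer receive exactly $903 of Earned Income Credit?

$903 is 903/1,890 of the full $1,890, so 987/1,890 of the $72,000 range has been used: income = $291,800 + $72,000 × 987/1,890 = $329,400.

$329,400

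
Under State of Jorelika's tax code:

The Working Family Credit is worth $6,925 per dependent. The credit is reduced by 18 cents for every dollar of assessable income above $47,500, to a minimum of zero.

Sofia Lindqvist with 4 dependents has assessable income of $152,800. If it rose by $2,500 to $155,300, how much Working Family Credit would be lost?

At $152,800 — base = 4 × $6,925 = $27,700. 18% of the $105,300 excess over $47,500 is $18,954; credit = $27,700 − $18,954 = $8,746.
At $155,300 — base = 4 × $6,925 = $27,700. 18% of the $107,800 excess over $47,500 is $19,404; credit = $27,700 − $19,404 = $8,296.
Lost: $8,746 − $8,296 = $450.

$450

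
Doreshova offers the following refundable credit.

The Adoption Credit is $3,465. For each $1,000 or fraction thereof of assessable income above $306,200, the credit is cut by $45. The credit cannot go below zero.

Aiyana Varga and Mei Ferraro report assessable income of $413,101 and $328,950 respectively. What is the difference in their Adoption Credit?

$2,430

Aiyana ($413,101): Adoption Credit: income exceeds $306,200 by $106,901 → 107 increments × $45 = $4,815 ≥ base, so the credit is $0.
Mei ($328,950): Adoption Credit: income exceeds $306,200 by $22,750, which is 23 full-or-partial $1,000 increments; reduction = 23 × $45 = $1,035, leaving $2,430.
Difference: |$0 − $2,430| = $2,430.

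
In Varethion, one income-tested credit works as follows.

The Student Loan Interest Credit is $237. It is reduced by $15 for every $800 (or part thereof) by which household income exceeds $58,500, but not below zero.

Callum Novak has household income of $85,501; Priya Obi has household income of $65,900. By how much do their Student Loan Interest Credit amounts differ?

Callum ($85,501): Student Loan Interest Credit: income exceeds $58,500 by $27,001 → 34 increments × $15 = $510 ≥ base, so the credit is $0.
Priya ($65,900): Student Loan Interest Credit: income exceeds $58,500 by $7,400, which is 10 full-or-partial $800 increments; reduction = 10 × $15 = $150, leaving $87.
Difference: |$0 − $87| = $87.

$87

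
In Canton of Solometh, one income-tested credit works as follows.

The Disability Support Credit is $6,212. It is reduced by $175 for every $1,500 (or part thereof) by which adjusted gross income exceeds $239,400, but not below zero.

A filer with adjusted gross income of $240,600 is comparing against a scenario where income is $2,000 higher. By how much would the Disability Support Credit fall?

At $240,600 — income exceeds $239,400 by $1,200, which is 1 full-or-partial $1,500 increment; reduction = 1 × $175 = $175, leaving $6,037.
At $242,600 — income exceeds $239,400 by $3,200, which is 3 full-or-partial $1,500 increments; reduction = 3 × $175 = $525, leaving $5,687.
Lost: $6,037 − $5,687 = $350.

$350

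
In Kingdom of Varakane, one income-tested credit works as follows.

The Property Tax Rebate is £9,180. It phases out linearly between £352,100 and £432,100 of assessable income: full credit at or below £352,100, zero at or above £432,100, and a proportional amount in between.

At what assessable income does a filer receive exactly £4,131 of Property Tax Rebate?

£4,131 is 4,131/9,180 of the full £9,180, so 5,049/9,180 of the £80,000 range has been used: income = £352,100 + £80,000 × 5,049/9,180 = £396,100.

£396,100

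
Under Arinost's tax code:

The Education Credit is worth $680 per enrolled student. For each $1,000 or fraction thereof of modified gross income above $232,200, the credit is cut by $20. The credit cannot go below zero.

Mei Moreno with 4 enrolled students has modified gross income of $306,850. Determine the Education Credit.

Education Credit: base = 4 × $680 = $2,720. income exceeds $232,200 by $74,650, which is 75 full-or-partial $1,000 increments; reduction = 75 × $20 = $1,500, leaving $1,220.

$1,220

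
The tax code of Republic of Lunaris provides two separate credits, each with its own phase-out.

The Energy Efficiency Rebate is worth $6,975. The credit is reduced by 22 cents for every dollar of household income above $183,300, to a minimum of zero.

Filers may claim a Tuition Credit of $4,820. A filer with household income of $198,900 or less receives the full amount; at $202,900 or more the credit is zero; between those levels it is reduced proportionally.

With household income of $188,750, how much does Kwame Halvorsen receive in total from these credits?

Energy Efficiency Rebate: 22% of the $5,450 excess over $183,300 is $1,199; credit = $6,975 − $1,199 = $5,776.
Tuition Credit: $188,750 is at or below the $198,900 threshold, so the full $4,820 applies.
Total: $5,776 + $4,820 = $10,596.

$10,596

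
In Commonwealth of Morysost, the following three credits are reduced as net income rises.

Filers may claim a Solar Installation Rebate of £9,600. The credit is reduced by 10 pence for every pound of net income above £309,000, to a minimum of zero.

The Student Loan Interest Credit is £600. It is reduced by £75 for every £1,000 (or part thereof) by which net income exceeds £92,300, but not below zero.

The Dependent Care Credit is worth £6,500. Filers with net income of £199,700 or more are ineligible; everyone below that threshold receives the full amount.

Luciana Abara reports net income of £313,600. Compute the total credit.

£9,140

Solar Installation Rebate: 10% of the £4,600 excess over £309,000 is £460; credit = £9,600 − £460 = £9,140.
Student Loan Interest Credit: income exceeds £92,300 by £221,300 → 222 increments × £75 = £16,650 ≥ base, so the credit is £0.
Dependent Care Credit: £313,600 meets or exceeds the £199,700 cutoff, so the credit is £0.
Total: £9,140 + £0 + £0 = £9,140.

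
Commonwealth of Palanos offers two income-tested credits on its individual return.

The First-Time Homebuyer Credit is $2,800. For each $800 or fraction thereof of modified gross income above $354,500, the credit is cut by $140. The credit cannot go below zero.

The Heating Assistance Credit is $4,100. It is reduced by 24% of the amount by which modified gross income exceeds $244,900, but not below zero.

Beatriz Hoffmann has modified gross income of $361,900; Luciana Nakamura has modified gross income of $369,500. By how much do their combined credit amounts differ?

$1,260

Beatriz ($361,900): First-Time Homebuyer Credit: income exceeds $354,500 by $7,400, which is 10 full-or-partial $800 increments; reduction = 10 × $140 = $1,400, leaving $1,400. Heating Assistance Credit: 24% of the $117,000 excess over $244,900 is $28,080 ≥ base, so the credit is $0. total $1,400 + $0 = $1,400
Luciana ($369,500): First-Time Homebuyer Credit: income exceeds $354,500 by $15,000, which is 19 full-or-partial $800 increments; reduction = 19 × $140 = $2,660, leaving $140. Heating Assistance Credit: 24% of the $124,600 excess over $244,900 is $29,904 ≥ base, so the credit is $0. total $140 + $0 = $140
Difference: |$1,400 − $140| = $1,260.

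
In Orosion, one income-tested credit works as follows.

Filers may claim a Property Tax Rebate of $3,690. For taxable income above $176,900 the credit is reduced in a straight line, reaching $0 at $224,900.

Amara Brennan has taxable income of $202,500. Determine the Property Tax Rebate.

$1,722

Property Tax Rebate: $202,500 is $25,600 into a $48,000 phase-out range, leaving 22,400/48,000 of the credit: $3,690 × 22,400/48,000 = $1,722.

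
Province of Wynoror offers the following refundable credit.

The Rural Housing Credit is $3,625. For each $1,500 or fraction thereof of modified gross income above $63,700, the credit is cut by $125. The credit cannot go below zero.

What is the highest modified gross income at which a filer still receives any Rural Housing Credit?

$105,700

After 28 increments the reduction is 28 × $125 = $3,500, leaving $125; one more increment wipes it out. Increment 28 ends at excess 28 × $1,500 = $42,000, so the highest qualifying income is $63,700 + $42,000 = $105,700.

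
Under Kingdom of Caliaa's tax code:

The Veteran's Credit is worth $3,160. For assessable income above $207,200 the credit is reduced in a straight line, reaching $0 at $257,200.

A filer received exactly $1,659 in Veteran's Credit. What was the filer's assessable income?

$230,950

$1,659 is 1,659/3,160 of the full $3,160, so 1,501/3,160 of the $50,000 range has been used: income = $207,200 + $50,000 × 1,501/3,160 = $230,950.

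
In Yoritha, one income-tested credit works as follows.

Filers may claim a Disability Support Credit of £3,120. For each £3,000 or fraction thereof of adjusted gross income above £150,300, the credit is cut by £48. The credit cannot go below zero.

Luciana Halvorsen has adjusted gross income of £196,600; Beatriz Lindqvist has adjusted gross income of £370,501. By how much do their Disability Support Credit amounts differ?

£2,352

Luciana (£196,600): Disability Support Credit: income exceeds £150,300 by £46,300, which is 16 full-or-partial £3,000 increments; reduction = 16 × £48 = £768, leaving £2,352.
Beatriz (£370,501): Disability Support Credit: income exceeds £150,300 by £220,201 → 74 increments × £48 = £3,552 ≥ base, so the credit is £0.
Difference: |£2,352 − £0| = £2,352.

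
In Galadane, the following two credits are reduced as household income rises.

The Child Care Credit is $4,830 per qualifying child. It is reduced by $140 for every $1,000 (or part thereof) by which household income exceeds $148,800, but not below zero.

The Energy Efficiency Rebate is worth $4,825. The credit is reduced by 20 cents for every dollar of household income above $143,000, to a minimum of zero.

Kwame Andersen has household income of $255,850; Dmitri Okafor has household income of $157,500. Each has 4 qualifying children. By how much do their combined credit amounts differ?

$15,785

Kwame ($255,850): Child Care Credit: base = 4 × $4,830 = $19,320. income exceeds $148,800 by $107,050, which is 108 full-or-partial $1,000 increments; reduction = 108 × $140 = $15,120, leaving $4,200. Energy Efficiency Rebate: 20% of the $112,850 excess over $143,000 is $22,570 ≥ base, so the credit is $0. total $4,200 + $0 = $4,200
Dmitri ($157,500): Child Care Credit: base = 4 × $4,830 = $19,320. income exceeds $148,800 by $8,700, which is 9 full-or-partial $1,000 increments; reduction = 9 × $140 = $1,260, leaving $18,060. Energy Efficiency Rebate: 20% of the $14,500 excess over $143,000 is $2,900; credit = $4,825 − $2,900 = $1,925. total $18,060 + $1,925 = $19,985
Difference: |$4,200 − $19,985| = $15,785.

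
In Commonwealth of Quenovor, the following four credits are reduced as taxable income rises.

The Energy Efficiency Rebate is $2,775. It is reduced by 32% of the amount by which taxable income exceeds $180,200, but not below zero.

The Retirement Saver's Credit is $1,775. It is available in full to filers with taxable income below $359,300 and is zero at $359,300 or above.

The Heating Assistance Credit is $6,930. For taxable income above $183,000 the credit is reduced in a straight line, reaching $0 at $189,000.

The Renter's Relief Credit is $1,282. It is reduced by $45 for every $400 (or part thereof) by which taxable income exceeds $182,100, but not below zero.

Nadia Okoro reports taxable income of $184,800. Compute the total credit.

$8,896

Energy Efficiency Rebate: 32% of the $4,600 excess over $180,200 is $1,472; credit = $2,775 − $1,472 = $1,303.
Retirement Saver's Credit: $184,800 is below the $359,300 cutoff, so the full $1,775 applies.
Heating Assistance Credit: $184,800 is $1,800 into a $6,000 phase-out range, leaving 4,200/6,000 of the credit: $6,930 × 4,200/6,000 = $4,851.
Renter's Relief Credit: income exceeds $182,100 by $2,700, which is 7 full-or-partial $400 increments; reduction = 7 × $45 = $315, leaving $967.
Total: $1,303 + $1,775 + $4,851 + $967 = $8,896.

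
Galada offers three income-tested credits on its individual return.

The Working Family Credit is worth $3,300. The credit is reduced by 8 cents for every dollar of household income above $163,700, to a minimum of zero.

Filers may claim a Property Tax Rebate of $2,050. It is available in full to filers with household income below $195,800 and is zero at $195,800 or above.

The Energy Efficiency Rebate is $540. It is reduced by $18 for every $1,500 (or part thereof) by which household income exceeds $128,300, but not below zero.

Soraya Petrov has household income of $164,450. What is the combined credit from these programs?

Working Family Credit: 8% of the $750 excess over $163,700 is $60; credit = $3,300 − $60 = $3,240.
Property Tax Rebate: $164,450 is below the $195,800 cutoff, so the full $2,050 applies.
Energy Efficiency Rebate: income exceeds $128,300 by $36,150, which is 25 full-or-partial $1,500 increments; reduction = 25 × $18 = $450, leaving $90.
Total: $3,240 + $2,050 + $90 = $5,380.

$5,380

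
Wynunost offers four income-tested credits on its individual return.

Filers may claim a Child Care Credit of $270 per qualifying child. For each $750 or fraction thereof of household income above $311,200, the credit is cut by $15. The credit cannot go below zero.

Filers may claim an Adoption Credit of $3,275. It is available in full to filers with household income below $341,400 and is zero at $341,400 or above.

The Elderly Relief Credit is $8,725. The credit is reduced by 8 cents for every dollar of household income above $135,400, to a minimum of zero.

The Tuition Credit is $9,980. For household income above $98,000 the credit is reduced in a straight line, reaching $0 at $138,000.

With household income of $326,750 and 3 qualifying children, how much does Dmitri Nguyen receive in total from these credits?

Child Care Credit: base = 3 × $270 = $810. income exceeds $311,200 by $15,550, which is 21 full-or-partial $750 increments; reduction = 21 × $15 = $315, leaving $495.
Adoption Credit: $326,750 is below the $341,400 cutoff, so the full $3,275 applies.
Elderly Relief Credit: 8% of the $191,350 excess over $135,400 is $15,308 ≥ base, so the credit is $0.
Tuition Credit: $326,750 is at or above $138,000, so the credit is $0.
Total: $495 + $3,275 + $0 + $0 = $3,770.

$3,770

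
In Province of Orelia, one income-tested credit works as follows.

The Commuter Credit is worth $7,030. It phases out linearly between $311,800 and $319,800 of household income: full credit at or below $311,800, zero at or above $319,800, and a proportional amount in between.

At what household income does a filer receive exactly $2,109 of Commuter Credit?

$2,109 is 2,109/7,030 of the full $7,030, so 4,921/7,030 of the $8,000 range has been used: income = $311,800 + $8,000 × 4,921/7,030 = $317,400.

$317,400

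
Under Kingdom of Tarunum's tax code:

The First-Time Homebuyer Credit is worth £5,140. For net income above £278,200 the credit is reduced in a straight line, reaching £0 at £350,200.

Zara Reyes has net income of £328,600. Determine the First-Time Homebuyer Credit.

£1,542

First-Time Homebuyer Credit: £328,600 is £50,400 into a £72,000 phase-out range, leaving 21,600/72,000 of the credit: £5,140 × 21,600/72,000 = £1,542.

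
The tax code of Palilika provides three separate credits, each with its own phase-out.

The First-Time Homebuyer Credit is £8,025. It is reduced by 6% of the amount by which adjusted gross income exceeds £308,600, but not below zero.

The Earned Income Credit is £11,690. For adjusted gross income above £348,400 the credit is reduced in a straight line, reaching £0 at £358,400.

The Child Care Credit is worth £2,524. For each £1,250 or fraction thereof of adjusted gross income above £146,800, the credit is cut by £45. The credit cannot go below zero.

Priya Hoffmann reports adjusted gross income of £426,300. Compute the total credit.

£963

First-Time Homebuyer Credit: 6% of the £117,700 excess over £308,600 is £7,062; credit = £8,025 − £7,062 = £963.
Earned Income Credit: £426,300 is at or above £358,400, so the credit is £0.
Child Care Credit: income exceeds £146,800 by £279,500 → 224 increments × £45 = £10,080 ≥ base, so the credit is £0.
Total: £963 + £0 + £0 = £963.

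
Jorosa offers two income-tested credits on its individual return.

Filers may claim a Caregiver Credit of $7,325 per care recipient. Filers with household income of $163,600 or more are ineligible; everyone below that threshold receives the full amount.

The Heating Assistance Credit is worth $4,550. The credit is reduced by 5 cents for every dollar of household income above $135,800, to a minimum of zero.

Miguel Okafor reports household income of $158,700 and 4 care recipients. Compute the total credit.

Caregiver Credit: base = 4 × $7,325 = $29,300. $158,700 is below the $163,600 cutoff, so the full $29,300 applies.
Heating Assistance Credit: 5% of the $22,900 excess over $135,800 is $1,145; credit = $4,550 − $1,145 = $3,405.
Total: $29,300 + $3,405 = $32,705.

$32,705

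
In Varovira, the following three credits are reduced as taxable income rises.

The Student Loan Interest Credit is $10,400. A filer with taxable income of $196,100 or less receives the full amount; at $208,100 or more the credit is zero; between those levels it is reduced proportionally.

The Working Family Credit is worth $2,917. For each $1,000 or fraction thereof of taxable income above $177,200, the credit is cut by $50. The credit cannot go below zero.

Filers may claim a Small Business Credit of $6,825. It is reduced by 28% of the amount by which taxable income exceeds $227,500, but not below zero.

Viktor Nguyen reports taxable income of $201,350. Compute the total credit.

Student Loan Interest Credit: $201,350 is $5,250 into a $12,000 phase-out range, leaving 6,750/12,000 of the credit: $10,400 × 6,750/12,000 = $5,850.
Working Family Credit: income exceeds $177,200 by $24,150, which is 25 full-or-partial $1,000 increments; reduction = 25 × $50 = $1,250, leaving $1,667.
Small Business Credit: $201,350 is at or below the $227,500 threshold, so the full $6,825 applies.
Total: $5,850 + $1,667 + $6,825 = $14,342.

$14,342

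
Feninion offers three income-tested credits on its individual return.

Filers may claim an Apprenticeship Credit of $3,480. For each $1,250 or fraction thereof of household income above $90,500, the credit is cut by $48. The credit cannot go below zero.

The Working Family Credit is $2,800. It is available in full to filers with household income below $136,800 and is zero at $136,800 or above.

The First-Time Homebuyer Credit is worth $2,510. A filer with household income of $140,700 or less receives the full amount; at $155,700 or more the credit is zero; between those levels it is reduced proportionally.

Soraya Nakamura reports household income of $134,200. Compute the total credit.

Apprenticeship Credit: income exceeds $90,500 by $43,700, which is 35 full-or-partial $1,250 increments; reduction = 35 × $48 = $1,680, leaving $1,800.
Working Family Credit: $134,200 is below the $136,800 cutoff, so the full $2,800 applies.
First-Time Homebuyer Credit: $134,200 is at or below the $140,700 threshold, so the full $2,510 applies.
Total: $1,800 + $2,800 + $2,510 = $7,110.

$7,110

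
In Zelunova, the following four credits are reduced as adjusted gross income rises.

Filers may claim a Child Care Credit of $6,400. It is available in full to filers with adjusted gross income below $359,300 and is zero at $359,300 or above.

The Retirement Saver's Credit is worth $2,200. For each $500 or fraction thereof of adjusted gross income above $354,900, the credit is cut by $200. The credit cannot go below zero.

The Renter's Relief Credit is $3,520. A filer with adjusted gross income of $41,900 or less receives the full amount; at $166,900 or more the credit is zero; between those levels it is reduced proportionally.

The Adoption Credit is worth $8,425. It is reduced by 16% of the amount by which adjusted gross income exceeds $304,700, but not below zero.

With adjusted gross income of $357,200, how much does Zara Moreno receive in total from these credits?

$7,625

Child Care Credit: $357,200 is below the $359,300 cutoff, so the full $6,400 applies.
Retirement Saver's Credit: income exceeds $354,900 by $2,300, which is 5 full-or-partial $500 increments; reduction = 5 × $200 = $1,000, leaving $1,200.
Renter's Relief Credit: $357,200 is at or above $166,900, so the credit is $0.
Adoption Credit: 16% of the $52,500 excess over $304,700 is $8,400; credit = $8,425 − $8,400 = $25.
Total: $6,400 + $1,200 + $0 + $25 = $7,625.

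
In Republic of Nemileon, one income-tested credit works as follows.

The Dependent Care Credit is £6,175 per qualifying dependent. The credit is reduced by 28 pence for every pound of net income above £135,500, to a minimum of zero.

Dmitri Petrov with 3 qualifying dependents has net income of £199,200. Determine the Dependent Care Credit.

£689

Dependent Care Credit: base = 3 × £6,175 = £18,525. 28% of the £63,700 excess over £135,500 is £17,836; credit = £18,525 − £17,836 = £689.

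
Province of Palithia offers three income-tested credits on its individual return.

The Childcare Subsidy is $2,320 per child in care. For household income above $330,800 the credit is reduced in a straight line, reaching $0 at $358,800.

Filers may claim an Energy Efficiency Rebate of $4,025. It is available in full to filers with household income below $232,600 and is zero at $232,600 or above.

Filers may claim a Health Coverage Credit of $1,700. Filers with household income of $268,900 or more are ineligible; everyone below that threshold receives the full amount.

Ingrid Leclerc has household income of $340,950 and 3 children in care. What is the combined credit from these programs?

Childcare Subsidy: base = 3 × $2,320 = $6,960. $340,950 is $10,150 into a $28,000 phase-out range, leaving 17,850/28,000 of the credit: $6,960 × 17,850/28,000 = $4,437.
Energy Efficiency Rebate: $340,950 meets or exceeds the $232,600 cutoff, so the credit is $0.
Health Coverage Credit: $340,950 meets or exceeds the $268,900 cutoff, so the credit is $0.
Total: $4,437 + $0 + $0 = $4,437.

$4,437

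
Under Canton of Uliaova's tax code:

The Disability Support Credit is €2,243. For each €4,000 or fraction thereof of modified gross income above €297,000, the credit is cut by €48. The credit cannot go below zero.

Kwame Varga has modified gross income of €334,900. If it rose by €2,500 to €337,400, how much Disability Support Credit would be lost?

€48

At €334,900 — income exceeds €297,000 by €37,900, which is 10 full-or-partial €4,000 increments; reduction = 10 × €48 = €480, leaving €1,763.
At €337,400 — income exceeds €297,000 by €40,400, which is 11 full-or-partial €4,000 increments; reduction = 11 × €48 = €528, leaving €1,715.
Lost: €1,763 − €1,715 = €48.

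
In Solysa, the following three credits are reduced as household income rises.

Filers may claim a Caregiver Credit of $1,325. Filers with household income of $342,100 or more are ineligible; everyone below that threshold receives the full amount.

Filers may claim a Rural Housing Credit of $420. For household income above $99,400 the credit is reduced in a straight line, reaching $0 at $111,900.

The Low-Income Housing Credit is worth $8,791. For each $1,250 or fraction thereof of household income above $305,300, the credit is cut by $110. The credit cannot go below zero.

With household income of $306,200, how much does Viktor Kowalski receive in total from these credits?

$10,006

Caregiver Credit: $306,200 is below the $342,100 cutoff, so the full $1,325 applies.
Rural Housing Credit: $306,200 is at or above $111,900, so the credit is $0.
Low-Income Housing Credit: income exceeds $305,300 by $900, which is 1 full-or-partial $1,250 increment; reduction = 1 × $110 = $110, leaving $8,681.
Total: $1,325 + $0 + $8,681 = $10,006.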